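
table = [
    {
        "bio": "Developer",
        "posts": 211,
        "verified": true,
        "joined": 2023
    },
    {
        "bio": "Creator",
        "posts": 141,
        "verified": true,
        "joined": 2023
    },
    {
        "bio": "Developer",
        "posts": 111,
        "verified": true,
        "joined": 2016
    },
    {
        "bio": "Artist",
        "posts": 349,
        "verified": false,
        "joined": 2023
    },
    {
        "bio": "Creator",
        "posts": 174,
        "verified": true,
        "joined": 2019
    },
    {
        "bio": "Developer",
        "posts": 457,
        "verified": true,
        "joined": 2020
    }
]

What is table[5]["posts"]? 457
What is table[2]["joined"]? 2016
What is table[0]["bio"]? "Developer"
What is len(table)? 6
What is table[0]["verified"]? True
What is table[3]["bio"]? "Artist"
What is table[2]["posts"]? 111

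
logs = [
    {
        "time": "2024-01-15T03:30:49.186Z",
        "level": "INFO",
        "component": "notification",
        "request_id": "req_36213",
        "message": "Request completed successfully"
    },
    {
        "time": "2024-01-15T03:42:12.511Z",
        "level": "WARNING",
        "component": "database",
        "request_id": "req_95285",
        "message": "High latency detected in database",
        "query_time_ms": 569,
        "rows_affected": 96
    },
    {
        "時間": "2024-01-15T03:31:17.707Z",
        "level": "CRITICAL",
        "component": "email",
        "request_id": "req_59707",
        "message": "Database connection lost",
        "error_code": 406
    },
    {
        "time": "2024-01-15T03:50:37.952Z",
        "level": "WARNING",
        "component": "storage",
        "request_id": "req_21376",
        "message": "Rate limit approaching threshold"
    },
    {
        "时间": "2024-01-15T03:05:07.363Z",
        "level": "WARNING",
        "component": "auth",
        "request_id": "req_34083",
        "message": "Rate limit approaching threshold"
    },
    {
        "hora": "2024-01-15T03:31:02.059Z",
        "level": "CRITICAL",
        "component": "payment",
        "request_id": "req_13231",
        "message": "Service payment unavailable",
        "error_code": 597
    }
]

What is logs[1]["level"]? "WARNING"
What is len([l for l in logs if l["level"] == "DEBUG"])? 0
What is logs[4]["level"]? "WARNING"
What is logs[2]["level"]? "CRITICAL"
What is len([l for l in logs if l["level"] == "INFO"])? 1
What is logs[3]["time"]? "2024-01-15T03:50:37.952Z"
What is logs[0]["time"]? "2024-01-15T03:30:49.186Z"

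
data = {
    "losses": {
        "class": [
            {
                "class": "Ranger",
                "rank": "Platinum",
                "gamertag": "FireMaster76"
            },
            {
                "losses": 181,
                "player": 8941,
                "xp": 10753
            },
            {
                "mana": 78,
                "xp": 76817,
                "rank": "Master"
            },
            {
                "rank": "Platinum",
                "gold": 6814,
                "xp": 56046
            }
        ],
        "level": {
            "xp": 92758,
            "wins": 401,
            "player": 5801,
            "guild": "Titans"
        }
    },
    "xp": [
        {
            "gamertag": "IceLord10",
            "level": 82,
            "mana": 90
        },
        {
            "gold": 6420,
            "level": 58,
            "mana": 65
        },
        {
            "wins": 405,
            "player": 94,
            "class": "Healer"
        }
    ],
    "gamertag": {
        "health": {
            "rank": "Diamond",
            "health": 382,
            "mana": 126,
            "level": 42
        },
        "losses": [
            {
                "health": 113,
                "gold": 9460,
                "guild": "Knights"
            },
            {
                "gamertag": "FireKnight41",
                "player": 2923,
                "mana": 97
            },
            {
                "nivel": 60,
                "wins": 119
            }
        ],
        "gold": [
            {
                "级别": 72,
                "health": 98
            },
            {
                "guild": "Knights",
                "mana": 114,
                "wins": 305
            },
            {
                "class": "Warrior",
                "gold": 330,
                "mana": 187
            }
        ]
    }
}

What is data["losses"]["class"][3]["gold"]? 6814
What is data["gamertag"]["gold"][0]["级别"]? 72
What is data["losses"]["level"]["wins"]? 401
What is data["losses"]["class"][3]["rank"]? "Platinum"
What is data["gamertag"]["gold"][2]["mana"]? 187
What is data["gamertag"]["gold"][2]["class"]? "Warrior"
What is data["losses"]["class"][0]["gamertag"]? "FireMaster76"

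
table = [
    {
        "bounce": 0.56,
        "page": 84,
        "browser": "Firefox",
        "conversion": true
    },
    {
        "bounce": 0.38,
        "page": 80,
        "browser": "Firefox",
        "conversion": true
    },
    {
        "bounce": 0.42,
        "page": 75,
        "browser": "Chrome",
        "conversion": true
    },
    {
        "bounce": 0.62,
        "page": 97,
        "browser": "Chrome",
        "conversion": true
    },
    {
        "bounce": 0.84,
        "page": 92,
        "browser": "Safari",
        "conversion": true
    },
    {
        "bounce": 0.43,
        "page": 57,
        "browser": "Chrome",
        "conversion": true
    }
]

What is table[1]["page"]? 80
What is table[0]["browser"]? "Firefox"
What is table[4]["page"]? 92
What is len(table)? 6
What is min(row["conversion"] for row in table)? True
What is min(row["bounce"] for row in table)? 0.38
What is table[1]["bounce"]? 0.38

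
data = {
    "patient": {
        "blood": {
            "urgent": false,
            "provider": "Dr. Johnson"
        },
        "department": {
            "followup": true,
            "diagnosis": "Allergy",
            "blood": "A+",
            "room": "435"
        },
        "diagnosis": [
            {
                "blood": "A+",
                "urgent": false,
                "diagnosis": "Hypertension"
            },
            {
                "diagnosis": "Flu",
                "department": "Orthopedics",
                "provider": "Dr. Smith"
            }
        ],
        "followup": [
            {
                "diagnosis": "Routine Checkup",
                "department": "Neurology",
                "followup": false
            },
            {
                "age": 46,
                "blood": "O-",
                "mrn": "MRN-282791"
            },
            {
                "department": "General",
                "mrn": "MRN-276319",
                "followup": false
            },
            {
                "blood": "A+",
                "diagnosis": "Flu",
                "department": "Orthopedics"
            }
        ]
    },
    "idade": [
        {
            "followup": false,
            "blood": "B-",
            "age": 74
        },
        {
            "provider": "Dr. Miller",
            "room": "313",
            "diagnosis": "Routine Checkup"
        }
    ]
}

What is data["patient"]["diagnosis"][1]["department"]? "Orthopedics"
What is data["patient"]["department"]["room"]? "435"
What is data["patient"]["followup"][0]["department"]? "Neurology"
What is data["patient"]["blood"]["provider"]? "Dr. Johnson"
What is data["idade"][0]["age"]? 74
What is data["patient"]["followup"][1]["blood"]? "O-"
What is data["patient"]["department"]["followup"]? True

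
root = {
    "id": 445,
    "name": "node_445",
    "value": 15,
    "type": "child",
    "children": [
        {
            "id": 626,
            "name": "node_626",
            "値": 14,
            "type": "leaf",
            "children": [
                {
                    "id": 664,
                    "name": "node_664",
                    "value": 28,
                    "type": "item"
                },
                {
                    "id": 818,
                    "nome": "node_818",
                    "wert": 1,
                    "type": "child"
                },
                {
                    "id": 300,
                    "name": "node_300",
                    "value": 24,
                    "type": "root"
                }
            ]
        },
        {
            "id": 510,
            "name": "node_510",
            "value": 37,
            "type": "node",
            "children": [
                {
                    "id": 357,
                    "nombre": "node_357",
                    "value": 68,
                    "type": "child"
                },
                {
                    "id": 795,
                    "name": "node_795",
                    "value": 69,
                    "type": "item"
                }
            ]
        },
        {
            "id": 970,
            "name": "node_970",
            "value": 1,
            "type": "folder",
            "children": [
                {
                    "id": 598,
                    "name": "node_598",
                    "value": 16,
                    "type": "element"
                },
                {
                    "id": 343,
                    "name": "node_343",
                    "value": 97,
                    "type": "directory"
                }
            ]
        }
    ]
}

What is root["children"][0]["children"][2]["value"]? 24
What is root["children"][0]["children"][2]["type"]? "root"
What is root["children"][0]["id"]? 626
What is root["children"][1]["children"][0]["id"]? 357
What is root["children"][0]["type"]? "leaf"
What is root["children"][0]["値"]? 14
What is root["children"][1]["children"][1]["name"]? "node_795"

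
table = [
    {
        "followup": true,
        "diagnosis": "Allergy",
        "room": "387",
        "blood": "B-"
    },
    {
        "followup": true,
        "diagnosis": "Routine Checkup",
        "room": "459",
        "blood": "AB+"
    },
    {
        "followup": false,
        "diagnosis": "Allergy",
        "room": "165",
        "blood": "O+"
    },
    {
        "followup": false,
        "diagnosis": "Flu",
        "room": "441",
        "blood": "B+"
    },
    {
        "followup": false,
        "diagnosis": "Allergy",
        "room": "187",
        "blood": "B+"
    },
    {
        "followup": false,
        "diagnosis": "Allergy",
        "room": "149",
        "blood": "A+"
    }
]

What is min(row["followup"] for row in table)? False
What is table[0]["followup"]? True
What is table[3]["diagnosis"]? "Flu"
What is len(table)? 6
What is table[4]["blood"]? "B+"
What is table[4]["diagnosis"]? "Allergy"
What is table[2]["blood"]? "O+"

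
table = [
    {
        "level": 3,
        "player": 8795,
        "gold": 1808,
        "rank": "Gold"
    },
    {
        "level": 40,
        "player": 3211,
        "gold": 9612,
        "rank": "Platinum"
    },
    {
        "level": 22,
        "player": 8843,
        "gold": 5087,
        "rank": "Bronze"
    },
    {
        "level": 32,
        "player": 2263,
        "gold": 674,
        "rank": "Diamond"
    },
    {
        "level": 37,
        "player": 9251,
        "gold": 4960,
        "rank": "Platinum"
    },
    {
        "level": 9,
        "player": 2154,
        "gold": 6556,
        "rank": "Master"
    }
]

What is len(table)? 6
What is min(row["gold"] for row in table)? 674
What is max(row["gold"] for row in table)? 9612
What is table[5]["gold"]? 6556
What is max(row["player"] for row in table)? 9251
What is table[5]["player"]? 2154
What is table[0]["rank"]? "Gold"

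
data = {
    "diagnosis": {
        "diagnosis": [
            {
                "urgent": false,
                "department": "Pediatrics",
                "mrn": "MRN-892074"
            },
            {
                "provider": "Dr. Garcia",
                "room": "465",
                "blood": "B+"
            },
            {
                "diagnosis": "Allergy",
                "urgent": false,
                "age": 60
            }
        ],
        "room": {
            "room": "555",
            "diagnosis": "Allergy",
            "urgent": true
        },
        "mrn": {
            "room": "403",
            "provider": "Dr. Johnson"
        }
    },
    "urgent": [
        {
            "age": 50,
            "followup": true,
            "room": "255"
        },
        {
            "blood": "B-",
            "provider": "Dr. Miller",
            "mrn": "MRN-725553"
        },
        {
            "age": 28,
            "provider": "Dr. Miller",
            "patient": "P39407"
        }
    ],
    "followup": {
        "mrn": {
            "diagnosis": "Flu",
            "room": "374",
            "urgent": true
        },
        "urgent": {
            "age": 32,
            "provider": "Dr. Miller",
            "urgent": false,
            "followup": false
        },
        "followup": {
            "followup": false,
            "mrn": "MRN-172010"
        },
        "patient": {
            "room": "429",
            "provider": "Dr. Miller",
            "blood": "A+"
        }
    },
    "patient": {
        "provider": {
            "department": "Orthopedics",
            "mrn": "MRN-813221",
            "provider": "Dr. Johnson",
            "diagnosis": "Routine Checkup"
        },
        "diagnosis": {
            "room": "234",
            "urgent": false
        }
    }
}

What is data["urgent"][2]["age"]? 28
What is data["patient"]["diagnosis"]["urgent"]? False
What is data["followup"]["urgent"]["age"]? 32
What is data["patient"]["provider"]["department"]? "Orthopedics"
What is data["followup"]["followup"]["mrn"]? "MRN-172010"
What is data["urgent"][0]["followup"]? True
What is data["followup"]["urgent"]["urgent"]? False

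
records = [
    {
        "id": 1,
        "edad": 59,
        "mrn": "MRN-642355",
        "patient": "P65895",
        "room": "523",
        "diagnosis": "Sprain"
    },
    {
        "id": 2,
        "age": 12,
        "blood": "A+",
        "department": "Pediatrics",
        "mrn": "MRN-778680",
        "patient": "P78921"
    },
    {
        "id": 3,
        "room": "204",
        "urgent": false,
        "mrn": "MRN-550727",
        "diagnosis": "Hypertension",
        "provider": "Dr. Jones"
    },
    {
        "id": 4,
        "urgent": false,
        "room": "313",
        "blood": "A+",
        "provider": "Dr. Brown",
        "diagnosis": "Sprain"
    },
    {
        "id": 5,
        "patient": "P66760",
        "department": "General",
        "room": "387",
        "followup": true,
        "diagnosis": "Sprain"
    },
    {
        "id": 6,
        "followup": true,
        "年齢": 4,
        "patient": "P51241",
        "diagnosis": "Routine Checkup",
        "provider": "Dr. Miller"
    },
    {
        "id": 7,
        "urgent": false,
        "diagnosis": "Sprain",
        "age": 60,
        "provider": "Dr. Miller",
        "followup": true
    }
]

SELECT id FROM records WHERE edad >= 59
[1]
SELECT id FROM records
[1, 2, 3, 4, 5, 6, 7]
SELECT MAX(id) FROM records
7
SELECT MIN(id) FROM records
1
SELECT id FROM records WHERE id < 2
[1]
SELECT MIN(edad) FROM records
59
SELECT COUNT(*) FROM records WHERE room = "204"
1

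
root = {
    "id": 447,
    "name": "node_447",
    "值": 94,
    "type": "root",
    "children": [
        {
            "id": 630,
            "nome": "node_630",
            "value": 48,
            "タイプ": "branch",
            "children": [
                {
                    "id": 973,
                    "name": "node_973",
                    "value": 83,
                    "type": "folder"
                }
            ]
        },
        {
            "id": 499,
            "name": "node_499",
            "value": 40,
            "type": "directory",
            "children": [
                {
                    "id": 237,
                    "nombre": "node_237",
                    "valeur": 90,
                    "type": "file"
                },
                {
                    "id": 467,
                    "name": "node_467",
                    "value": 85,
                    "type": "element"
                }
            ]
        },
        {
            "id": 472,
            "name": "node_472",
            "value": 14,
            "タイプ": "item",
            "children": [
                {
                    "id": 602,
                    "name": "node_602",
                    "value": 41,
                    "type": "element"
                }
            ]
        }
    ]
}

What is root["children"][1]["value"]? 40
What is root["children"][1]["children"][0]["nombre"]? "node_237"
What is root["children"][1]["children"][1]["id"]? 467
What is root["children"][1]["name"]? "node_499"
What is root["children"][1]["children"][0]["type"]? "file"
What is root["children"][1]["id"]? 499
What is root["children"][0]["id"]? 630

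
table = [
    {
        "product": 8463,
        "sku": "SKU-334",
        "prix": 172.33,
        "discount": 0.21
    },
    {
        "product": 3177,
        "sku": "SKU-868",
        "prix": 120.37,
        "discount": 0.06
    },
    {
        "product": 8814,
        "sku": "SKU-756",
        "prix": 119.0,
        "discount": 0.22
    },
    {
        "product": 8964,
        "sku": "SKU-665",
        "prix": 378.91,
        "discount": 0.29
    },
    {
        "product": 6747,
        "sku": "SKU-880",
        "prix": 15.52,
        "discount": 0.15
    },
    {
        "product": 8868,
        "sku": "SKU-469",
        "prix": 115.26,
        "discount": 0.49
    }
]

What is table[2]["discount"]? 0.22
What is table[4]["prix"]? 15.52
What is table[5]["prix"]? 115.26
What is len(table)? 6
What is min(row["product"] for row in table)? 3177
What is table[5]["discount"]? 0.49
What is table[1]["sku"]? "SKU-868"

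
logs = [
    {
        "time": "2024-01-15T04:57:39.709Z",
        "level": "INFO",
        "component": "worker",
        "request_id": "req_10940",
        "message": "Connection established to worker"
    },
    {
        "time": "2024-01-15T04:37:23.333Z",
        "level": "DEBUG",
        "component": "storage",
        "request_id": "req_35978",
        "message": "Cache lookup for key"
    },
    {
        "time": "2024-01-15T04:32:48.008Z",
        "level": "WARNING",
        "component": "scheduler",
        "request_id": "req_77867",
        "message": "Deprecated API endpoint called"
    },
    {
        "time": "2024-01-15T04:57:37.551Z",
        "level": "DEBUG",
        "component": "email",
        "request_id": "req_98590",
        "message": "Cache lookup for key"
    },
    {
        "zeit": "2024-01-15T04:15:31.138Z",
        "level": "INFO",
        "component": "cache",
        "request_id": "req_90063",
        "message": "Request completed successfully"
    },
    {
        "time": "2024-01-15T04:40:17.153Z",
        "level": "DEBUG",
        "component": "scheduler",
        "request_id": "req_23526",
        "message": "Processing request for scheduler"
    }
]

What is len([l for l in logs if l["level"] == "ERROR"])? 0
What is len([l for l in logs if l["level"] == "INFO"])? 2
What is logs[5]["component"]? "scheduler"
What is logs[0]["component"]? "worker"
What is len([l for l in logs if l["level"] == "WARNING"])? 1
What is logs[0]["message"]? "Connection established to worker"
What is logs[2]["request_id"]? "req_77867"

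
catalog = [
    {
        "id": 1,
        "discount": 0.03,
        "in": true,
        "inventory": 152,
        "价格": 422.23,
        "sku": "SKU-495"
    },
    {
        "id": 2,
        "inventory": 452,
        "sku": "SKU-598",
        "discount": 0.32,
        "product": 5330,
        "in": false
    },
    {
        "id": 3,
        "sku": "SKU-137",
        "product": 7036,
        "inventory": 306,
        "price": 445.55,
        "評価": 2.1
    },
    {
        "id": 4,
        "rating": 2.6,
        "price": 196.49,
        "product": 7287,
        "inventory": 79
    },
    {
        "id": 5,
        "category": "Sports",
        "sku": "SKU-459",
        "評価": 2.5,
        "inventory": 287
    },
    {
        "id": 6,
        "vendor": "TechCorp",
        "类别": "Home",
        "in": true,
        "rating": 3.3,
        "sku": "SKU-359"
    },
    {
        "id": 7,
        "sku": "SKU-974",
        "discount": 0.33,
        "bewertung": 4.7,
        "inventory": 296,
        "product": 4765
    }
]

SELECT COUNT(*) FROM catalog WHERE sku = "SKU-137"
1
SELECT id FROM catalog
[1, 2, 3, 4, 5, 6, 7]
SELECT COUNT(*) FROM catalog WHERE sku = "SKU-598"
1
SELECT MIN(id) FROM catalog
1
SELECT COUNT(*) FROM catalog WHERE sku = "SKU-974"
1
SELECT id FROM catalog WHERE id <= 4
[1, 2, 3, 4]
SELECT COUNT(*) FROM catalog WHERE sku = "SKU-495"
1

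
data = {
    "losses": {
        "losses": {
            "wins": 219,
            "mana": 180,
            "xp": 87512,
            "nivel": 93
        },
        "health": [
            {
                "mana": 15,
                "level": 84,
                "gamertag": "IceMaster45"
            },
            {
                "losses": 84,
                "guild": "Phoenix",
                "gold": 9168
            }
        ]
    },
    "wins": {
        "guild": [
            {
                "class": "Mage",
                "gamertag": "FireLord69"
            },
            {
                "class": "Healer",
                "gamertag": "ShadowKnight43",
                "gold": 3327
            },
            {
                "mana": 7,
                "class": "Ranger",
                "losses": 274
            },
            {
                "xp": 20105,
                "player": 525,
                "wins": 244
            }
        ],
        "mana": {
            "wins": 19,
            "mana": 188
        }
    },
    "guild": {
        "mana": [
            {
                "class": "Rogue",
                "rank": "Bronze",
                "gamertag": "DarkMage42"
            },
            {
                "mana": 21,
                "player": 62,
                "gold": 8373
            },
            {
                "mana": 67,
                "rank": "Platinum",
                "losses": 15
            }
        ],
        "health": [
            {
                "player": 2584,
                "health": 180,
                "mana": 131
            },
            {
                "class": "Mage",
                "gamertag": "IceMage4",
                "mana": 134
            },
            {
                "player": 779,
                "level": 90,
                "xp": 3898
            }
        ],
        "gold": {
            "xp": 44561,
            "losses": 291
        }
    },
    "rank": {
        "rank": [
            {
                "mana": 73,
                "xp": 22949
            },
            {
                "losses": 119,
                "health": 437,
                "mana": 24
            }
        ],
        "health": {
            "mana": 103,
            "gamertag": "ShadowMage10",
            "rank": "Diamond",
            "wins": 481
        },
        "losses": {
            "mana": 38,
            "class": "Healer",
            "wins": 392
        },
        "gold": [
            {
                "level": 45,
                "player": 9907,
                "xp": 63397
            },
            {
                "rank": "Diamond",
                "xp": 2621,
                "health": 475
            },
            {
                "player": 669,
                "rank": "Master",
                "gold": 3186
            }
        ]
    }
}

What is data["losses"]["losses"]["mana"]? 180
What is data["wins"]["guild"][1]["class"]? "Healer"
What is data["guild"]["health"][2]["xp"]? 3898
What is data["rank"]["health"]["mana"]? 103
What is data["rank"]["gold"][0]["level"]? 45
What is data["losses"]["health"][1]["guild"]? "Phoenix"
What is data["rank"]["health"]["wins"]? 481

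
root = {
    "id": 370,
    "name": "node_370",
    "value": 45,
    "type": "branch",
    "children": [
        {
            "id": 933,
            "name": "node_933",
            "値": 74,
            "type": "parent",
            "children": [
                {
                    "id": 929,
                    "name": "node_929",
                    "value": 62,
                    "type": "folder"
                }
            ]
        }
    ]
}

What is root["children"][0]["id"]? 933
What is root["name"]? "node_370"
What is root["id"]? 370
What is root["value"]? 45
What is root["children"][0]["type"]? "parent"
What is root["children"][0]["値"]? 74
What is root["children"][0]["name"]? "node_933"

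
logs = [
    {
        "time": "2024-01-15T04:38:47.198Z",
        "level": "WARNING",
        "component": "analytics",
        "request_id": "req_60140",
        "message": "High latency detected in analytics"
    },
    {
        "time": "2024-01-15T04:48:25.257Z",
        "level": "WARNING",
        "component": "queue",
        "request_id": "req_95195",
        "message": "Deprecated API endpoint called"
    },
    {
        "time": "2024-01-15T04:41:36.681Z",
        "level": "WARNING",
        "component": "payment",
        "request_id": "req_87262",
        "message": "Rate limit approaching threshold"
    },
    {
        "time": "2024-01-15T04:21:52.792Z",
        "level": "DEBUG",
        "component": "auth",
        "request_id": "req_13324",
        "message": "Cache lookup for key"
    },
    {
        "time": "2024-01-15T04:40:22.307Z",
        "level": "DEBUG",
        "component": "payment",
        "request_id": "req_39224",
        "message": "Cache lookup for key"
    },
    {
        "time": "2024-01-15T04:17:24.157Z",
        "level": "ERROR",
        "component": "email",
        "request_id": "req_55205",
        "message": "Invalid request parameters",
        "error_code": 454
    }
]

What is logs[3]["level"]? "DEBUG"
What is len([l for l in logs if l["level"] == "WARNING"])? 3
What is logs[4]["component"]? "payment"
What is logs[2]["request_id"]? "req_87262"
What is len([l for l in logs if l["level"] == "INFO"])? 0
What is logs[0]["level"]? "WARNING"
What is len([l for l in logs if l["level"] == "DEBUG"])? 2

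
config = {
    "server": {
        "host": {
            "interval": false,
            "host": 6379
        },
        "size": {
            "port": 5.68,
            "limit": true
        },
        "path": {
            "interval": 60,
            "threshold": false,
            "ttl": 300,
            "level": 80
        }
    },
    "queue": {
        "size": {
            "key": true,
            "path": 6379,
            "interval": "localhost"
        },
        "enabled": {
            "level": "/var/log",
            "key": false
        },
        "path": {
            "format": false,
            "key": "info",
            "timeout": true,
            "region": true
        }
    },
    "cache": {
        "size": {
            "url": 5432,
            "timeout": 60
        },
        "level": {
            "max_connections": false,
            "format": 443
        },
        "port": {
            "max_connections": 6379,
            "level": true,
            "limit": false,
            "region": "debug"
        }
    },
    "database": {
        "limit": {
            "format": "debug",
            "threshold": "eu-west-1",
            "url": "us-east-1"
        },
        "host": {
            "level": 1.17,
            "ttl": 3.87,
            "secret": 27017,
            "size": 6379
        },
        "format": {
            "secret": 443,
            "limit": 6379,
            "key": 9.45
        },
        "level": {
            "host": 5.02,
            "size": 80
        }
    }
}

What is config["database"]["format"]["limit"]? 6379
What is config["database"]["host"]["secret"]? 27017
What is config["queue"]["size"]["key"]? True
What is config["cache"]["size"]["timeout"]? 60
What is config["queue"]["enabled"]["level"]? "/var/log"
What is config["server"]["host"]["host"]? 6379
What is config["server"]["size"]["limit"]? True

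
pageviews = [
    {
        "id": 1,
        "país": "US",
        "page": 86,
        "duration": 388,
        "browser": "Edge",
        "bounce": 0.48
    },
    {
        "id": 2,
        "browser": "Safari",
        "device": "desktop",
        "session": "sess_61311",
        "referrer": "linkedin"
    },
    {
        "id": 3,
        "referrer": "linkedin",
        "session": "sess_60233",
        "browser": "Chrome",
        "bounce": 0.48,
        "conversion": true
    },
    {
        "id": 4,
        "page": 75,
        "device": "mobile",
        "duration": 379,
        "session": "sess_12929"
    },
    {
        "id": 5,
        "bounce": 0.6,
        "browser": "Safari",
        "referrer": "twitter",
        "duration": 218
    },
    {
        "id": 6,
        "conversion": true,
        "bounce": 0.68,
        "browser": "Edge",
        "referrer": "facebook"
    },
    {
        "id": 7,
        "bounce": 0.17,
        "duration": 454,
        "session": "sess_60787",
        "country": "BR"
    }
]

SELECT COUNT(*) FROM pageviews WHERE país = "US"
1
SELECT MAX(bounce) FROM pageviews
0.68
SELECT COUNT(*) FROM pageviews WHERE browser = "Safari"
2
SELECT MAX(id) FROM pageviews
7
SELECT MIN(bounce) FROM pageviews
0.17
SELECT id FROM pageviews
[1, 2, 3, 4, 5, 6, 7]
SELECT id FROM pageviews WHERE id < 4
[1, 2, 3]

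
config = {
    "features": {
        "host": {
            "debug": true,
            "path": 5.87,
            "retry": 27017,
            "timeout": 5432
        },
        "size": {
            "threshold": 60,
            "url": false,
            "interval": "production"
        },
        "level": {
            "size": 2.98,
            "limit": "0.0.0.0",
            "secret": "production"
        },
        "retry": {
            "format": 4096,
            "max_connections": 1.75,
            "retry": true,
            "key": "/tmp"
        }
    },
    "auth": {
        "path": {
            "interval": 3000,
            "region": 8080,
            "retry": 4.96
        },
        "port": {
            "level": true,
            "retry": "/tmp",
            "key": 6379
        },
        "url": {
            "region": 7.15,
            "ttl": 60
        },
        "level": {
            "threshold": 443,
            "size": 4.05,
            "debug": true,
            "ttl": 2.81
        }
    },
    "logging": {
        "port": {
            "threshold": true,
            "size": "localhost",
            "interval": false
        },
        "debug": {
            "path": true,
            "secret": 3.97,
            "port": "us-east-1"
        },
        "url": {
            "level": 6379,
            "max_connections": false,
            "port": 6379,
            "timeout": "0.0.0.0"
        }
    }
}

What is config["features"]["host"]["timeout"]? 5432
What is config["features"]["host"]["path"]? 5.87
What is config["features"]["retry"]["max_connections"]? 1.75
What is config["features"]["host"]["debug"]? True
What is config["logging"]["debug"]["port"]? "us-east-1"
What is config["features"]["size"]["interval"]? "production"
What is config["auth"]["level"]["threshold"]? 443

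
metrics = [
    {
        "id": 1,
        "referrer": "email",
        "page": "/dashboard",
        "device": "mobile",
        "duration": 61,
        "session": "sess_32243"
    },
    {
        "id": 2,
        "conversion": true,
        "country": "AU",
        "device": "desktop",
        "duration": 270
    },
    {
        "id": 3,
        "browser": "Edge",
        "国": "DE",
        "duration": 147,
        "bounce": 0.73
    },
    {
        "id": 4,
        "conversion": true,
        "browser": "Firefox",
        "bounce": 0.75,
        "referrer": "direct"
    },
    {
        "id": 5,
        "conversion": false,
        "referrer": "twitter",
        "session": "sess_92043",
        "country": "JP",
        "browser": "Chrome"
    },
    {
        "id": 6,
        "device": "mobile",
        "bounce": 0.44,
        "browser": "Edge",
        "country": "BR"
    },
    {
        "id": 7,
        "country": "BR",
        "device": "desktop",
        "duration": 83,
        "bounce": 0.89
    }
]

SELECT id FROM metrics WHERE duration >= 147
[2, 3]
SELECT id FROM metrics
[1, 2, 3, 4, 5, 6, 7]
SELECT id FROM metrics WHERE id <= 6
[1, 2, 3, 4, 5, 6]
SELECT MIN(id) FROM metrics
1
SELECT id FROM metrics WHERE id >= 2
[2, 3, 4, 5, 6, 7]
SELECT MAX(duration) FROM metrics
270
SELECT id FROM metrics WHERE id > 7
[]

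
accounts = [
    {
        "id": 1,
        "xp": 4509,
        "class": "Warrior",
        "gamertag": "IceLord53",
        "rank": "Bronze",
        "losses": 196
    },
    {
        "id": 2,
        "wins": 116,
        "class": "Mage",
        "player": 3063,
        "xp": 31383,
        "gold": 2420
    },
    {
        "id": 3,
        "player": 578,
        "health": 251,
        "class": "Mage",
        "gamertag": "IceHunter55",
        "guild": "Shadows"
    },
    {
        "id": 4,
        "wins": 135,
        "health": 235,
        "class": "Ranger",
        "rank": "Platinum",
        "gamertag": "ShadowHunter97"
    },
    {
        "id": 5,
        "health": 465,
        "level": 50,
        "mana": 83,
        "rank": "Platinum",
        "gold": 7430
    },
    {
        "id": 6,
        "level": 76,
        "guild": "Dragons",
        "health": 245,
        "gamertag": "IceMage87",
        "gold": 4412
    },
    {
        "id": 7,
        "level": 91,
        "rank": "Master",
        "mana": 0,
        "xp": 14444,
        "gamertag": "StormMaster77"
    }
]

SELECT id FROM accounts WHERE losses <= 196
[1]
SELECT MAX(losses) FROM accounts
196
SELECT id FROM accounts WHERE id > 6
[7]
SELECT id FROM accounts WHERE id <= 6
[1, 2, 3, 4, 5, 6]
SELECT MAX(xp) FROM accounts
31383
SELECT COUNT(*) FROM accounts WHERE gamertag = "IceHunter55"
1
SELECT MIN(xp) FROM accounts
4509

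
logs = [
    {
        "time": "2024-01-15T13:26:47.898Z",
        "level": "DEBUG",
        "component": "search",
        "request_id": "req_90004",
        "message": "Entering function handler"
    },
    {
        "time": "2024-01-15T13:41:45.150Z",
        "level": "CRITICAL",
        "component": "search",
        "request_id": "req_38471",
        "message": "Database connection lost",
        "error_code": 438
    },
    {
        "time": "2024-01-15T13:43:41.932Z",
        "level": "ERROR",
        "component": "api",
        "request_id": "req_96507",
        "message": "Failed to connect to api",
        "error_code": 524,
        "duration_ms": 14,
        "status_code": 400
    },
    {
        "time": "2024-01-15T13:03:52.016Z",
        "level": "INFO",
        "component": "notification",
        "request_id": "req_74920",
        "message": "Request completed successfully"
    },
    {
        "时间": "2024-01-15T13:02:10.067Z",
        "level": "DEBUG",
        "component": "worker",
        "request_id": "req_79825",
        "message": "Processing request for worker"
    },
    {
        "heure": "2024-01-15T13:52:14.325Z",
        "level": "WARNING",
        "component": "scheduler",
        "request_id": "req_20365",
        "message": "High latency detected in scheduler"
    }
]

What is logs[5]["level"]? "WARNING"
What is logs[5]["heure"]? "2024-01-15T13:52:14.325Z"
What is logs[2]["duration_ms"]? 14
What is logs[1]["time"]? "2024-01-15T13:41:45.150Z"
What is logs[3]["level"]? "INFO"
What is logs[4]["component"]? "worker"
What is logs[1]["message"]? "Database connection lost"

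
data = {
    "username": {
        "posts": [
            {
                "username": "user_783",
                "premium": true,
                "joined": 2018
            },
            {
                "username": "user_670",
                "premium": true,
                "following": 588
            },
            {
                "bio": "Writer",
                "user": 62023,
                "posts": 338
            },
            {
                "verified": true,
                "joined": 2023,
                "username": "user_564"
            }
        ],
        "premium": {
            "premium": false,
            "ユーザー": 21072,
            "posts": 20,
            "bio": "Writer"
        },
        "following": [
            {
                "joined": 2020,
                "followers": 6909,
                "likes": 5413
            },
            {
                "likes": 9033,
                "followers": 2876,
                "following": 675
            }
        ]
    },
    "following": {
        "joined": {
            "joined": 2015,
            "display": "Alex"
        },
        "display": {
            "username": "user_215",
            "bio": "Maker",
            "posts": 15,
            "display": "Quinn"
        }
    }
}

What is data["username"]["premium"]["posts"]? 20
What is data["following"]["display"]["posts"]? 15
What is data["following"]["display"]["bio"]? "Maker"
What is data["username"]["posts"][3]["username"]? "user_564"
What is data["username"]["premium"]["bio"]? "Writer"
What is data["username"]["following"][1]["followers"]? 2876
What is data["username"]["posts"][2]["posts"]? 338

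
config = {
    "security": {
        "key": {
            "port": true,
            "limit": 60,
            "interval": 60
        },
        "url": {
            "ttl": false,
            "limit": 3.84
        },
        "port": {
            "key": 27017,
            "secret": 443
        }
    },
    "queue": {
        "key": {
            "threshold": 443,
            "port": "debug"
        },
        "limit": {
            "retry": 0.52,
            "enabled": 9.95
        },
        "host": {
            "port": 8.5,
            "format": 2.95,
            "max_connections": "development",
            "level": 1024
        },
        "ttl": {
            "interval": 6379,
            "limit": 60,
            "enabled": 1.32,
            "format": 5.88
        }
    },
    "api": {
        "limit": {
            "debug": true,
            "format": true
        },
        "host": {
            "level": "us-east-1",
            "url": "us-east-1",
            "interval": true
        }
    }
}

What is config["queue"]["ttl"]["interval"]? 6379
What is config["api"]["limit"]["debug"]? True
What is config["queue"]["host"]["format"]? 2.95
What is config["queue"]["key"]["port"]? "debug"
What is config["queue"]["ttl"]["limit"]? 60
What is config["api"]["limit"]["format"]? True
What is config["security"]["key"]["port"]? True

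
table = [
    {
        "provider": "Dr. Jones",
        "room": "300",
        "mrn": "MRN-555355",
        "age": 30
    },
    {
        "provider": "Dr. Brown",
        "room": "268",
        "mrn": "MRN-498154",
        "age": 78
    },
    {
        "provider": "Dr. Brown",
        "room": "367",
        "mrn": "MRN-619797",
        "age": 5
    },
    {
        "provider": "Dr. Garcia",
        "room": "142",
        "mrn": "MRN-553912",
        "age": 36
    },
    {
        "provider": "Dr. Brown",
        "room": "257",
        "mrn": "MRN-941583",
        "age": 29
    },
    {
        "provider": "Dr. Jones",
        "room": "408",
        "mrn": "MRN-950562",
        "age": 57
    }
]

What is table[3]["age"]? 36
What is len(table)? 6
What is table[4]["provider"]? "Dr. Brown"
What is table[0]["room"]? "300"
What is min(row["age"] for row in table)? 5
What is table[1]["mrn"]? "MRN-498154"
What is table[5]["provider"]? "Dr. Jones"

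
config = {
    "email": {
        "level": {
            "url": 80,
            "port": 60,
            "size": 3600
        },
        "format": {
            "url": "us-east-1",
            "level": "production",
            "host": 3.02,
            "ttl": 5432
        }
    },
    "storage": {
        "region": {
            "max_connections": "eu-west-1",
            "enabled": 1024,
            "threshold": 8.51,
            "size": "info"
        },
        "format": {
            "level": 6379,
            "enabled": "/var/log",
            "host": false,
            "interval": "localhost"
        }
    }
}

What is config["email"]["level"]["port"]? 60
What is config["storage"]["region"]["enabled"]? 1024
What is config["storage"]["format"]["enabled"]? "/var/log"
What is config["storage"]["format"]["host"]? False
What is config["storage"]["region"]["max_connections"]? "eu-west-1"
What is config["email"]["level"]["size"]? 3600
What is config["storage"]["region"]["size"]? "info"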